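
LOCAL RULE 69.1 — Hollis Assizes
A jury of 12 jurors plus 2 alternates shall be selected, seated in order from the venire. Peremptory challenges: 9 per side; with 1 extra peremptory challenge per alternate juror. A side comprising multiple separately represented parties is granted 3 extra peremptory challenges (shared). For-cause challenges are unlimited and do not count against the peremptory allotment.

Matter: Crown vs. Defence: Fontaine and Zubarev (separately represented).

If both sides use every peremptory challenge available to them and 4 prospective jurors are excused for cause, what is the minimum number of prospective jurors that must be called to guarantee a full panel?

43

Seats to fill: 12 + 2 alternates = 14.
Peremptories — Crown: 9 + 1×2 = 11; Defence: 9 + 1×2 + 3 = 14; total 25.
For-cause removals: 4.
Minimum venire: 14 + 25 + 4 = 43.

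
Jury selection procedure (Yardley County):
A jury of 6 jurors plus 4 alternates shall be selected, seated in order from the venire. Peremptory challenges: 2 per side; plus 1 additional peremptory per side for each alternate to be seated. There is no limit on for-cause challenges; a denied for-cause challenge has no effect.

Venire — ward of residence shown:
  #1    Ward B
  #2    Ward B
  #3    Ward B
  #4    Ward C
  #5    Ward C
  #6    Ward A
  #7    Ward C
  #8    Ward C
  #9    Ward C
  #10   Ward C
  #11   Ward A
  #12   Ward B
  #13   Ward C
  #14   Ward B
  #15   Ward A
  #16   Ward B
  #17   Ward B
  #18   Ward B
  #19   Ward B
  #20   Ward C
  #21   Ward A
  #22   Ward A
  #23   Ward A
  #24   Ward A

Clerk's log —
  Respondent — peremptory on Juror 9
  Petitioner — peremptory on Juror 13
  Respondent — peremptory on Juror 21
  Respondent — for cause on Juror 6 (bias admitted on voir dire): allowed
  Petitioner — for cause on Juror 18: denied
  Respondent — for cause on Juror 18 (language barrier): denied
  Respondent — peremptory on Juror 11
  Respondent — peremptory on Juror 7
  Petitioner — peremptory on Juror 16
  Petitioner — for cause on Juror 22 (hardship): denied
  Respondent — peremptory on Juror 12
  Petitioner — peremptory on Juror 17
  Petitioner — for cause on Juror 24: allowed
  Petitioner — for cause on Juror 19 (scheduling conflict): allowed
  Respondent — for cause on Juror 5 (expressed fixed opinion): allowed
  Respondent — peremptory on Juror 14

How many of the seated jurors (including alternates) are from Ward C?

4

Removed: #5, #6, #7, #9, #11, #12, #13, #14, #16, #17, #19, #21, #24.
Seated (10 incl. alternates): #1, #2, #3, #4, #8, #10, #15, #18, #20, #22.
Of those, in Ward C: #4, #8, #10, #20 → 4.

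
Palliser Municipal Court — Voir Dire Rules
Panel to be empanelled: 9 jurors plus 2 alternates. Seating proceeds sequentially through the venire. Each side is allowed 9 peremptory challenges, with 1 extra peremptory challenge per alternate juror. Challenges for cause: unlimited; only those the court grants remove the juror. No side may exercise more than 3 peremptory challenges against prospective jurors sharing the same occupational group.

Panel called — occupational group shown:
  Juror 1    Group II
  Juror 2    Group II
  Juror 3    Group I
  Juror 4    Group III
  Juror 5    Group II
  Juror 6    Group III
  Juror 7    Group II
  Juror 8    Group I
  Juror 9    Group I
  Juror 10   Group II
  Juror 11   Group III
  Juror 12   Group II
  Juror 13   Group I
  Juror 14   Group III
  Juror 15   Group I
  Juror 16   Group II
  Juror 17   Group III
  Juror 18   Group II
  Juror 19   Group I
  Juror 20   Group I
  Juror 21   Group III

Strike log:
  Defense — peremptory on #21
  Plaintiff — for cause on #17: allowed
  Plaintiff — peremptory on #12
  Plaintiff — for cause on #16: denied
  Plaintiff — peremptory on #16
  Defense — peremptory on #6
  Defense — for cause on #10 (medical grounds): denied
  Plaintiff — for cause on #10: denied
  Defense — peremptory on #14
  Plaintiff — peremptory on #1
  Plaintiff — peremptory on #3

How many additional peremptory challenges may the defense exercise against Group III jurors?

0

Defense peremptories so far: #21, #6, #14 — 3 of 11 used, 8 left overall.
Against Group III: #21, #6, #14 — 3 used; per-group cap 3 leaves 0.
Binding limit: min(8, 0) = 0.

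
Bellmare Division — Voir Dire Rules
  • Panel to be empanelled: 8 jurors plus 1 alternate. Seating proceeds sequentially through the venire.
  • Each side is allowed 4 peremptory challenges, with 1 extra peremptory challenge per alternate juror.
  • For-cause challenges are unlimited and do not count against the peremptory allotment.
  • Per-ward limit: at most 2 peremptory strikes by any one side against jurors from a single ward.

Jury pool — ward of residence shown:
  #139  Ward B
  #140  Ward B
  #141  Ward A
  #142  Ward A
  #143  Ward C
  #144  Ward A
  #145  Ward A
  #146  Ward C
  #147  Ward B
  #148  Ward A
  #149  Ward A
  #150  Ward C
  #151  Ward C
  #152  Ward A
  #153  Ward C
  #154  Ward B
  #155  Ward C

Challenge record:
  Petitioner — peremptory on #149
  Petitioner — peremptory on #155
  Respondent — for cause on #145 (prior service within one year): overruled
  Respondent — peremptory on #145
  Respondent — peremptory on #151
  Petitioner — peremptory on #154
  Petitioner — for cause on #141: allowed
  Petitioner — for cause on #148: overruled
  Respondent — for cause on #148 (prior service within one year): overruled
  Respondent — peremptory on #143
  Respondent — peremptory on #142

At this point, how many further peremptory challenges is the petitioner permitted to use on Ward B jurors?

Petitioner peremptories so far: #149, #155, #154 — 3 of 5 used, 2 left overall.
Against Ward B: #154 — 1 used; per-ward cap 2 leaves 1.
Binding limit: min(2, 1) = 1.

1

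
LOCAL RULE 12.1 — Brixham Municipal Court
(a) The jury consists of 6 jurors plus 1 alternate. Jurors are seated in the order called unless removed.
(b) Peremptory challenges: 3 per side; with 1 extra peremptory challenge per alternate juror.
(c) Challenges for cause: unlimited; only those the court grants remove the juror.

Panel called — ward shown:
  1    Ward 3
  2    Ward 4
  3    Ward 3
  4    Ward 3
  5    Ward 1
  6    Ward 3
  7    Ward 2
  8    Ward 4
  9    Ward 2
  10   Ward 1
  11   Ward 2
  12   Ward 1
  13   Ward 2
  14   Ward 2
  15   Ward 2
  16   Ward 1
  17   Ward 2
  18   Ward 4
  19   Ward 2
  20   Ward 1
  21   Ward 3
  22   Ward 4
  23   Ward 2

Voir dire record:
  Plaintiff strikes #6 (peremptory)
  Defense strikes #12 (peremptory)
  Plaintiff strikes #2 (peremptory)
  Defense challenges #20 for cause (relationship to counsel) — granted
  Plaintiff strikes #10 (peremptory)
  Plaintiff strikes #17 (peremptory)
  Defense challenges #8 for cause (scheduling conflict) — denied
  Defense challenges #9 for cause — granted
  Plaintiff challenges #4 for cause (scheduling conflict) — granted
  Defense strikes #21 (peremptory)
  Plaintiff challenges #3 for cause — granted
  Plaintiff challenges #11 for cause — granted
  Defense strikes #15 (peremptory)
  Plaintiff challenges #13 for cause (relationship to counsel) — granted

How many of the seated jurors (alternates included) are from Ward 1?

2

Removed: #2, #3, #4, #6, #9, #10, #11, #12, #13, #15, #17, #20, #21.
Seated (7 incl. alternates): #1, #5, #7, #8, #14, #16, #18.
Of those, in Ward 1: #5, #16 → 2.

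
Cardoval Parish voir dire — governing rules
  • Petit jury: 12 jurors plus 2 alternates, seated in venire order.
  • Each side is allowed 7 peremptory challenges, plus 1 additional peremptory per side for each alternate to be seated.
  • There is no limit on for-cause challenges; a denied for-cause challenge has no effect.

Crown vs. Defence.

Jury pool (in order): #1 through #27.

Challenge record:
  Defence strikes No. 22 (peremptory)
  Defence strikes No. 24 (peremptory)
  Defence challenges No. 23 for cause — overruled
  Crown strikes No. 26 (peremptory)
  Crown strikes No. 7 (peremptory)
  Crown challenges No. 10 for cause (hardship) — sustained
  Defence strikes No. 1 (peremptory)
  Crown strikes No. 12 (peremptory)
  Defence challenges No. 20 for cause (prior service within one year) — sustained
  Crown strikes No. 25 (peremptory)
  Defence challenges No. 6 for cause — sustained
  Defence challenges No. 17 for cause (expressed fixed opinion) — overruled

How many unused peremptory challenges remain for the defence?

Defence allotment: 7 base + 1 × 2 alternates = 9.
Defence peremptories used: #22, #24, #1 — 3 (for-cause on #23, #20, #6, #17 don't count).
Remaining: 9 − 3 = 6.

6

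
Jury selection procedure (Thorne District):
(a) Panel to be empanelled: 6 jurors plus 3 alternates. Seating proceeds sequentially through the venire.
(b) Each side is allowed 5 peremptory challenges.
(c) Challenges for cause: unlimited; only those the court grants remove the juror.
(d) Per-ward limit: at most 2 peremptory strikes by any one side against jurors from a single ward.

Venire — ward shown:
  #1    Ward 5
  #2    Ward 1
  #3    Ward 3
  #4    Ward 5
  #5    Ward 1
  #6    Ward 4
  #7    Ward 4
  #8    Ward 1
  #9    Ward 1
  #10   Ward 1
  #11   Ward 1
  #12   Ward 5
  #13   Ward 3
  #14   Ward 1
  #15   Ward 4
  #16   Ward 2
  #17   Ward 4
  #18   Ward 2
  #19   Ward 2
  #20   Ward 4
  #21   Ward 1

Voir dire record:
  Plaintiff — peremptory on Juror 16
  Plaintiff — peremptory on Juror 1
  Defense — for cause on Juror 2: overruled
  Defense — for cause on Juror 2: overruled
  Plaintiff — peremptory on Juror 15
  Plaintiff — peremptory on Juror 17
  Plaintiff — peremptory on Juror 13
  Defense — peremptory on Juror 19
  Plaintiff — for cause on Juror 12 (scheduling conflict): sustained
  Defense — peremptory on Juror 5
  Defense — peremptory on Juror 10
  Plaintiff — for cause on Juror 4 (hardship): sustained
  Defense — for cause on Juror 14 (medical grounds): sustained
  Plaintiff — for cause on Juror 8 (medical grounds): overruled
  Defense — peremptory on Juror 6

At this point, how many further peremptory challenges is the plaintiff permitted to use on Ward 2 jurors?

0

Plaintiff peremptories so far: #16, #1, #15, #17, #13 — 5 of 5 used, 0 left overall.
Against Ward 2: #16 — 1 used; per-ward cap 2 leaves 1.
Binding limit: min(0, 1) = 0.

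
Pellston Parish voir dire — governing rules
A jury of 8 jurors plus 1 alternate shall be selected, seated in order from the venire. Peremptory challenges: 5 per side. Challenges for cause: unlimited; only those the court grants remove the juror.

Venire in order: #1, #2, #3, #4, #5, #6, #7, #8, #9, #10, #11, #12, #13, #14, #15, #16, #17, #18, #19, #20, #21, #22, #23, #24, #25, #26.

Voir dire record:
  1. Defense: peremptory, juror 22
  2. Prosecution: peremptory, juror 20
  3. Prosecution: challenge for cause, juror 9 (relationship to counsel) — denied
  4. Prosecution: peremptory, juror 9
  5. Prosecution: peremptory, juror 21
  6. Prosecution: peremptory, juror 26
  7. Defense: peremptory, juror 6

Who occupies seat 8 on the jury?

10

Removed: #6, #9, #20, #21, #22, #26.
Filling seats in venire order through position 8: #1, #2, #3, #4, #5, #7, #8, #10.
So seat 8 is #10.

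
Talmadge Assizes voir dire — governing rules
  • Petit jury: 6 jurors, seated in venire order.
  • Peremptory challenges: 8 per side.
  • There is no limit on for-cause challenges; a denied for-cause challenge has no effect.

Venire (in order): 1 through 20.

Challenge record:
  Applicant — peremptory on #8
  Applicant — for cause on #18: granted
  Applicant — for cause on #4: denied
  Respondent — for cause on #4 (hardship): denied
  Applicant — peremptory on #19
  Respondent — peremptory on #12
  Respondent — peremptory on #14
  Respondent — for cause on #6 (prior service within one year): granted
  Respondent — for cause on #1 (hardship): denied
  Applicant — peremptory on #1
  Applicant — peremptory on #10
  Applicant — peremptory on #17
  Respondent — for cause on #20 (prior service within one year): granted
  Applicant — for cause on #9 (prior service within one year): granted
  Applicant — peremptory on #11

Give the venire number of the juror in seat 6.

13

Removed: #1, #6, #8, #9, #10, #11, #12, #14, #17, #18, #19, #20. (#4 stays — for-cause denied.)
Filling seats in venire order through position 6: #2, #3, #4, #5, #7, #13.
So seat 6 is #13.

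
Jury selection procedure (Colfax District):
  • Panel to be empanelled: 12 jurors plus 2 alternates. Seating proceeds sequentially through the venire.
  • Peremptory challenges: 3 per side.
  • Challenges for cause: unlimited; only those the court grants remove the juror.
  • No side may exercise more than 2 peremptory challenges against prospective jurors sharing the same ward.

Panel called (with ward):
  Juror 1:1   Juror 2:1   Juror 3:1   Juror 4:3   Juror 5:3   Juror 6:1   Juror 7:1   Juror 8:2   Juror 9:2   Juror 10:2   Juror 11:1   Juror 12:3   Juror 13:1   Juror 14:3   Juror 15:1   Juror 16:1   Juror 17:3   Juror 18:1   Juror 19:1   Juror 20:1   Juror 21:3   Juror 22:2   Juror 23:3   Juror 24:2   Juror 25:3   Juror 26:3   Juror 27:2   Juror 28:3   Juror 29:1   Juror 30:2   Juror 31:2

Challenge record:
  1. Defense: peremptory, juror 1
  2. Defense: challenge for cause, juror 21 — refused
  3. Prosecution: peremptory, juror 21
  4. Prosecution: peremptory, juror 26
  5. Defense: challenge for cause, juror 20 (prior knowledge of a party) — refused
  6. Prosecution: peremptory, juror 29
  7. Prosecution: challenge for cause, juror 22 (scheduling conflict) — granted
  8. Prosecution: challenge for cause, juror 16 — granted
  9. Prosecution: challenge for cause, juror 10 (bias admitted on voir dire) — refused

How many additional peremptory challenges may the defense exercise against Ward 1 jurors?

1

Defense peremptories so far: #1 — 1 of 3 used, 2 left overall.
Against Ward 1: #1 — 1 used; per-ward cap 2 leaves 1.
Binding limit: min(2, 1) = 1.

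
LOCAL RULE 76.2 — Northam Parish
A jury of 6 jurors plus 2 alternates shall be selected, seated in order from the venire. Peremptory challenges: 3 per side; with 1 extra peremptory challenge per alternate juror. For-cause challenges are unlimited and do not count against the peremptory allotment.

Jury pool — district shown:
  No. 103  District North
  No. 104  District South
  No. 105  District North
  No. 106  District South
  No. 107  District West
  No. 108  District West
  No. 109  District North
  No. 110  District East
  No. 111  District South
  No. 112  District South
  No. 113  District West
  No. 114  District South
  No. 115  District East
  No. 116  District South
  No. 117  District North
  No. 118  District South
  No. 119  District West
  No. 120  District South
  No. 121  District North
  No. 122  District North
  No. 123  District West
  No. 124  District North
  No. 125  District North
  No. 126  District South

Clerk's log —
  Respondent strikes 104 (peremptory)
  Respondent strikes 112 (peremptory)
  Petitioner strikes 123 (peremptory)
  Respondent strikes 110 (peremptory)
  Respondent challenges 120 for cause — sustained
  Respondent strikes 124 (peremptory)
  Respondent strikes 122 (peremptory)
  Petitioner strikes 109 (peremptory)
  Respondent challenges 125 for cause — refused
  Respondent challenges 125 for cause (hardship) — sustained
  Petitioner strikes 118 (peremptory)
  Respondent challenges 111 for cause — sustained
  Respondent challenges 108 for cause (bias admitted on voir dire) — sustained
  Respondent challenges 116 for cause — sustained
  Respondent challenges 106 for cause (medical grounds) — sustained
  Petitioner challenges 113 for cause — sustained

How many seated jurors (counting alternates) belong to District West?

2

Removed: #104, #106, #108, #109, #110, #111, #112, #113, #116, #118, #120, #122, #123, #124, #125.
Seated (8 incl. alternates): #103, #105, #107, #114, #115, #117, #119, #121.
Of those, in District West: #107, #119 → 2.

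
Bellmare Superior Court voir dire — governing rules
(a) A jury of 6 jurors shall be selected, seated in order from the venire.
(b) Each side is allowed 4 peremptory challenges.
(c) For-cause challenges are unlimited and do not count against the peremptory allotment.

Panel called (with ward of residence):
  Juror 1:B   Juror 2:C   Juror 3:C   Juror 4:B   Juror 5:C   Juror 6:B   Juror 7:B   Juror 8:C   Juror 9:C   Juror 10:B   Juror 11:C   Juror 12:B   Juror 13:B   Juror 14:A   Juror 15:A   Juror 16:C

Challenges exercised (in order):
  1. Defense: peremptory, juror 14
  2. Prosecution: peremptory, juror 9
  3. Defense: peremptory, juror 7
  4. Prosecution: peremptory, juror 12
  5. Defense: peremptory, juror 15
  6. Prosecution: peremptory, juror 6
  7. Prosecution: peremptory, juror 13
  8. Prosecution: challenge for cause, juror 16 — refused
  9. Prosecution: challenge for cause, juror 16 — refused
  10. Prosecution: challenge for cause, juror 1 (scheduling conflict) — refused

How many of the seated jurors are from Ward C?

Removed: #6, #7, #9, #12, #13, #14, #15.
Seated jurors 1–6: #1, #2, #3, #4, #5, #8.
Of those, in Ward C: #2, #3, #5, #8 → 4.

4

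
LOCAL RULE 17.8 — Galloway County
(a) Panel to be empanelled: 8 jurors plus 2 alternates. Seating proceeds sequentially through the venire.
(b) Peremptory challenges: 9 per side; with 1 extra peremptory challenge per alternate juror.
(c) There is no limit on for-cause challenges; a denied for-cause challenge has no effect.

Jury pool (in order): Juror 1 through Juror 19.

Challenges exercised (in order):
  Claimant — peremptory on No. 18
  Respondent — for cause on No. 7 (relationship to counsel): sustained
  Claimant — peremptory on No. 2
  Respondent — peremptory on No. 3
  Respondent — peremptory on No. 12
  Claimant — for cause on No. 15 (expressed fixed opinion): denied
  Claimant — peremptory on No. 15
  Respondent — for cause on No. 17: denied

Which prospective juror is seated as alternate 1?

13

Removed: #2, #3, #7, #12, #15, #18. (#17 stays — for-cause denied.)
Seating in order: seats 1–8 → #1, #4, #5, #6, #8, #9, #10, #11; alternates → #13, #14.
So alternate 1 is #13.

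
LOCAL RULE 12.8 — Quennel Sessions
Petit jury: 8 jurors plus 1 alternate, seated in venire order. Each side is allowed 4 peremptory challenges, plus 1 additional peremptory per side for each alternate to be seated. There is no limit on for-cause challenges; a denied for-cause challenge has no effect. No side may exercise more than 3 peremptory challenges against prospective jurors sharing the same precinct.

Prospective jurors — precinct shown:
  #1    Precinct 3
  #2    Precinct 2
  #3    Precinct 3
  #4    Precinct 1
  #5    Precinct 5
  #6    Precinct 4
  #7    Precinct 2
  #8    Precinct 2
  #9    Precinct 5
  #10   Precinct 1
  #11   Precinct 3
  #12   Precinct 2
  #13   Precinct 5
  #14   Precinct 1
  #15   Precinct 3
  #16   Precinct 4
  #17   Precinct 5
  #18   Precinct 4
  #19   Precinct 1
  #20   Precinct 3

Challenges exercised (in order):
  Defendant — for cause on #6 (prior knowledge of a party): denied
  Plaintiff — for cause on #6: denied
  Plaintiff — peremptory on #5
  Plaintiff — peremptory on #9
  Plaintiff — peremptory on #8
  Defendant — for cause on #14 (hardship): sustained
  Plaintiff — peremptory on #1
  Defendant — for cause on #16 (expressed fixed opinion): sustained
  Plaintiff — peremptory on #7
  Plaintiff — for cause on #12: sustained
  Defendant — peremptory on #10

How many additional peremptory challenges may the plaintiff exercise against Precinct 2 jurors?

Plaintiff peremptories so far: #5, #9, #8, #1, #7 — 5 of 5 used, 0 left overall.
Against Precinct 2: #8, #7 — 2 used; per-precinct cap 3 leaves 1.
Binding limit: min(0, 1) = 0.

0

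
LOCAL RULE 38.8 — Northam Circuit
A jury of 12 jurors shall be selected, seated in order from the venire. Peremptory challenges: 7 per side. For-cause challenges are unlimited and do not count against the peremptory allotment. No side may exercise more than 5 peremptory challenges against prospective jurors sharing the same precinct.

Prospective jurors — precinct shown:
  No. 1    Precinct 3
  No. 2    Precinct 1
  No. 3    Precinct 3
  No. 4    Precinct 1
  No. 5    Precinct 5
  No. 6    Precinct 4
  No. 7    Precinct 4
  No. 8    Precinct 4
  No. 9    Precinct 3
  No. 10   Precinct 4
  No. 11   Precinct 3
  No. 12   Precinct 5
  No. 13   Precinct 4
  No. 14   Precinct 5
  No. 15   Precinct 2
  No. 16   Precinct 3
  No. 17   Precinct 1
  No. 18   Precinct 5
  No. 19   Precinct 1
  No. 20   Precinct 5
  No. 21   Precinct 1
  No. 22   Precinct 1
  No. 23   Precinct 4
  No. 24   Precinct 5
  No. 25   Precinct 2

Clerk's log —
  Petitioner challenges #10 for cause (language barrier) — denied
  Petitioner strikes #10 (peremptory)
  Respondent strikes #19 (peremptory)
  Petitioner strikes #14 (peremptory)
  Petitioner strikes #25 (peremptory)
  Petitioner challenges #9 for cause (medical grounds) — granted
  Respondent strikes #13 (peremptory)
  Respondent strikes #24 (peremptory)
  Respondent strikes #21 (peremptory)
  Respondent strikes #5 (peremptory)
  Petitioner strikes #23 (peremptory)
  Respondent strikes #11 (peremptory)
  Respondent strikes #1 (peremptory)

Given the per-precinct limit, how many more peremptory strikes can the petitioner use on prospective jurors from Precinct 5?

3

Petitioner peremptories so far: #10, #14, #25, #23 — 4 of 7 used, 3 left overall.
Against Precinct 5: #14 — 1 used; per-precinct cap 5 leaves 4.
Binding limit: min(3, 4) = 3.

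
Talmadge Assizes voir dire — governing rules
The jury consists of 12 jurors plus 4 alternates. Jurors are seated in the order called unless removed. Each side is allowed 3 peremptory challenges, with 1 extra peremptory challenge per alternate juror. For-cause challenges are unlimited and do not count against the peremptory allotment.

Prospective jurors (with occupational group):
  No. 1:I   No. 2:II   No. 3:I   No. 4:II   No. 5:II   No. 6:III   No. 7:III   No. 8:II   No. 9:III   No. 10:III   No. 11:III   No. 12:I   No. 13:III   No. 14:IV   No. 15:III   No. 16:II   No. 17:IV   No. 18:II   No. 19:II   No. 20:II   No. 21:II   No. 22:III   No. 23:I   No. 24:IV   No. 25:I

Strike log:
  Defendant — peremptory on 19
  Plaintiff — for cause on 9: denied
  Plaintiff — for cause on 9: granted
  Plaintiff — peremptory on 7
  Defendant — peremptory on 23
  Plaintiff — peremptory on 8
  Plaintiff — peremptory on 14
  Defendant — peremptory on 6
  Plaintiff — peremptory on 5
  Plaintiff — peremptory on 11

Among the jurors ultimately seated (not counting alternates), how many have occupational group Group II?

5

Removed: #5, #6, #7, #8, #9, #11, #14, #19, #23.
Seated jurors 1–12: #1, #2, #3, #4, #10, #12, #13, #15, #16, #17, #18, #20 (alternates #21, #22, #24, #25 not counted).
Of those, in Group II: #2, #4, #16, #18, #20 → 5.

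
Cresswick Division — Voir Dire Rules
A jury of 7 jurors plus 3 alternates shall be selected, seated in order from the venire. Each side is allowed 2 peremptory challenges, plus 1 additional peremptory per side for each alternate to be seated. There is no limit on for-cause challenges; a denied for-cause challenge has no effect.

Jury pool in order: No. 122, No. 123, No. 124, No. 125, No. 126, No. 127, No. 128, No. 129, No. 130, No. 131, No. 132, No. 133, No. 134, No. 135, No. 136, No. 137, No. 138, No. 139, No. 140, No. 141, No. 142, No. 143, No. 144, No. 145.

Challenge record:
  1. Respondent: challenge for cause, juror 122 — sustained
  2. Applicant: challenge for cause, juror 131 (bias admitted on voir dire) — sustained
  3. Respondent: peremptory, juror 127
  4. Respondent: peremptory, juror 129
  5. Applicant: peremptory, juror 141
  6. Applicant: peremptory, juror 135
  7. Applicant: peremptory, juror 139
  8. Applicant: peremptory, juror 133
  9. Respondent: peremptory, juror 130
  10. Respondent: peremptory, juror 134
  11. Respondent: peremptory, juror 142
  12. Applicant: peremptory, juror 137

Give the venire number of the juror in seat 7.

Removed: #122, #127, #129, #130, #131, #133, #134, #135, #137, #139, #141, #142.
Seating in order: seats 1–7 → #123, #124, #125, #126, #128, #132, #136; alternates → #138, #140, #143.
So seat 7 is #136.

136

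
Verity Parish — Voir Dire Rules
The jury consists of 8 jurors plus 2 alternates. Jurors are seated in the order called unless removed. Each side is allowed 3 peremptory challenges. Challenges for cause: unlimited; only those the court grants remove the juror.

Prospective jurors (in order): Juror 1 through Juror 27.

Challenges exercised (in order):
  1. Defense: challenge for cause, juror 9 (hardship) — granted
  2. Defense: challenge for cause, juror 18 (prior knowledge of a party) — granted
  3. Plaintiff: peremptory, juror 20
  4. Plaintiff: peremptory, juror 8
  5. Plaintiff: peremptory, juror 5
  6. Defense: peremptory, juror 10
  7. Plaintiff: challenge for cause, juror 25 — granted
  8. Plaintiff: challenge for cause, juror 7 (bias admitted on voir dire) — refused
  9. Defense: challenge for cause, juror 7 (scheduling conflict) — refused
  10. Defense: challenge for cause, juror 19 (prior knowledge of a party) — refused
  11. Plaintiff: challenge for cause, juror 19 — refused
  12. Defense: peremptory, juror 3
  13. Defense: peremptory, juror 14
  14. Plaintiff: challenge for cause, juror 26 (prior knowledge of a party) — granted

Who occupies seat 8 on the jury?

Removed: #3, #5, #8, #9, #10, #14, #18, #20, #25, #26. (#7, #19 stay — for-cause denied.)
Seating in order: seats 1–8 → #1, #2, #4, #6, #7, #11, #12, #13; alternates → #15, #16.
So seat 8 is #13.

13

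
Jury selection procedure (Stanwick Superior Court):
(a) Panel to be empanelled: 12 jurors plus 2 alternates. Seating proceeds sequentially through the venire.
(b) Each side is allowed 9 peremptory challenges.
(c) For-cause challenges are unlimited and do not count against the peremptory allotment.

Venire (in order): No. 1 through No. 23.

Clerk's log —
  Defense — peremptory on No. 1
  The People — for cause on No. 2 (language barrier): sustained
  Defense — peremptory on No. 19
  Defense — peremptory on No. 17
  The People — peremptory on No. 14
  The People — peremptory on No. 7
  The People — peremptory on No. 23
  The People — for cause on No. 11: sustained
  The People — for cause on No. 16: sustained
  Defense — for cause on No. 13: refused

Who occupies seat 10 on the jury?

15

Removed: #1, #2, #7, #11, #14, #16, #17, #19, #23. (#13 stays — for-cause denied.)
Seating in order: seats 1–12 → #3, #4, #5, #6, #8, #9, #10, #12, #13, #15, #18, #20; alternates → #21, #22.
So seat 10 is #15.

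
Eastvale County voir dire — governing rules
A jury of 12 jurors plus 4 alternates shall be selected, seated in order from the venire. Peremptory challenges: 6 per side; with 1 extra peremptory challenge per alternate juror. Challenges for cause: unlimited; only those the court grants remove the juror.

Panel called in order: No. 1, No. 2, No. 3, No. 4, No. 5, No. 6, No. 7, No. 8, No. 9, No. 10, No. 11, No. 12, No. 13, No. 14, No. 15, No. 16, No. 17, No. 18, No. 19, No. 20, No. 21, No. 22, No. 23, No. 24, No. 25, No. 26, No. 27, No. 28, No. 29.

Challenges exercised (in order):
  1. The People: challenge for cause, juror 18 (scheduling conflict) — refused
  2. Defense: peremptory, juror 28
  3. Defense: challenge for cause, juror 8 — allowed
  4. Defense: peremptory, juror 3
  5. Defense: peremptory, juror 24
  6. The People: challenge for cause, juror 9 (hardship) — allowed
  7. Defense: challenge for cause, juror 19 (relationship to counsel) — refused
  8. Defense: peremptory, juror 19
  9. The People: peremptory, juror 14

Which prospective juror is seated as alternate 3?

20

Removed: #3, #8, #9, #14, #19, #24, #28. (#18 stays — for-cause denied.)
Seating in order: seats 1–12 → #1, #2, #4, #5, #6, #7, #10, #11, #12, #13, #15, #16; alternates → #17, #18, #20, #21.
So alternate 3 is #20.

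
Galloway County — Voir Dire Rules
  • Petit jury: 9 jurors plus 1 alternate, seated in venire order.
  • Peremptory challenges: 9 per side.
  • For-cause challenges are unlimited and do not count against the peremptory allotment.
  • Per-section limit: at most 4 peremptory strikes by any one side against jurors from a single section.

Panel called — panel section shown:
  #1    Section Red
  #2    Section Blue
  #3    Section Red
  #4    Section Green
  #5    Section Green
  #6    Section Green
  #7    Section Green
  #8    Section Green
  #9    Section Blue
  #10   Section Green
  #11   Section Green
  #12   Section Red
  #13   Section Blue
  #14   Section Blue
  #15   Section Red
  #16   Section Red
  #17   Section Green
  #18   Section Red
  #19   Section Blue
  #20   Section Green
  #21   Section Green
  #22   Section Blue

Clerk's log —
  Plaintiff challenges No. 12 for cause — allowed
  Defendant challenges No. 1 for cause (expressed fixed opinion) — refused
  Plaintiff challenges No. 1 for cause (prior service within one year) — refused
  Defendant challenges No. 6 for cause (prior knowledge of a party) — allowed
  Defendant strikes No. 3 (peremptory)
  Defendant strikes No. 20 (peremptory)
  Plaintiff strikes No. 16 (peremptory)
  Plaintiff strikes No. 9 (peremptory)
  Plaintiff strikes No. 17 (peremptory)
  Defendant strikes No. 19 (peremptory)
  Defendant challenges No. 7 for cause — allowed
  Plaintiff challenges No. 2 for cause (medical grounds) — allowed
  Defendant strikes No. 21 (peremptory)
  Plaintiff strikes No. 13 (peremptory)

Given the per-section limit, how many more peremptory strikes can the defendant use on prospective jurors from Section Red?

3

Defendant peremptories so far: #3, #20, #19, #21 — 4 of 9 used, 5 left overall.
Against Section Red: #3 — 1 used; per-section cap 4 leaves 3.
Binding limit: min(5, 3) = 3.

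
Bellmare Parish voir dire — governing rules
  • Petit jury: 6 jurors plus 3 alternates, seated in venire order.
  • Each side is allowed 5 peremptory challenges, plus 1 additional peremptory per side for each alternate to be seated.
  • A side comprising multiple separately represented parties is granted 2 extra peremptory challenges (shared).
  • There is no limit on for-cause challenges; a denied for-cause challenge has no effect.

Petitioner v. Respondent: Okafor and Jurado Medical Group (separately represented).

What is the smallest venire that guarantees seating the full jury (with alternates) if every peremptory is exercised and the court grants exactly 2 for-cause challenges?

Seats to fill: 6 + 3 alternates = 9.
Peremptories — Petitioner: 5 + 1×3 = 8; Respondent: 5 + 1×3 + 2 = 10; total 18.
For-cause removals: 2.
Minimum venire: 9 + 18 + 2 = 29.

29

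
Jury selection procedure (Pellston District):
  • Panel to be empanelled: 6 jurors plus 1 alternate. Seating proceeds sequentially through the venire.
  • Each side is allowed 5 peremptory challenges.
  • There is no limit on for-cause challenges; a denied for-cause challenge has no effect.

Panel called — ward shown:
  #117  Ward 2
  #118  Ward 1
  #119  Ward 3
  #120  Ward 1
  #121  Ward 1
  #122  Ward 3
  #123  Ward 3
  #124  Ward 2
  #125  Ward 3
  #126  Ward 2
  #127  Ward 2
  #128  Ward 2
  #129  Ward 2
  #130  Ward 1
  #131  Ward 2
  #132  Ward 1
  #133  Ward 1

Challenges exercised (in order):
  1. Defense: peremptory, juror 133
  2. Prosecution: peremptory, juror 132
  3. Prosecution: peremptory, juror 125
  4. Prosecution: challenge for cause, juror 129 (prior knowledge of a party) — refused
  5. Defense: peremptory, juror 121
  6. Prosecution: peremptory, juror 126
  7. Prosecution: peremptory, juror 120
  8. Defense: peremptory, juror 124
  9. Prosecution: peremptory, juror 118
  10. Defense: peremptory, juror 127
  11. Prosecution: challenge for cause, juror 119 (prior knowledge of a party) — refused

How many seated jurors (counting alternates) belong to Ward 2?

Removed: #118, #120, #121, #124, #125, #126, #127, #132, #133.
Seated (7 incl. alternates): #117, #119, #122, #123, #128, #129, #130.
Of those, in Ward 2: #117, #128, #129 → 3.

3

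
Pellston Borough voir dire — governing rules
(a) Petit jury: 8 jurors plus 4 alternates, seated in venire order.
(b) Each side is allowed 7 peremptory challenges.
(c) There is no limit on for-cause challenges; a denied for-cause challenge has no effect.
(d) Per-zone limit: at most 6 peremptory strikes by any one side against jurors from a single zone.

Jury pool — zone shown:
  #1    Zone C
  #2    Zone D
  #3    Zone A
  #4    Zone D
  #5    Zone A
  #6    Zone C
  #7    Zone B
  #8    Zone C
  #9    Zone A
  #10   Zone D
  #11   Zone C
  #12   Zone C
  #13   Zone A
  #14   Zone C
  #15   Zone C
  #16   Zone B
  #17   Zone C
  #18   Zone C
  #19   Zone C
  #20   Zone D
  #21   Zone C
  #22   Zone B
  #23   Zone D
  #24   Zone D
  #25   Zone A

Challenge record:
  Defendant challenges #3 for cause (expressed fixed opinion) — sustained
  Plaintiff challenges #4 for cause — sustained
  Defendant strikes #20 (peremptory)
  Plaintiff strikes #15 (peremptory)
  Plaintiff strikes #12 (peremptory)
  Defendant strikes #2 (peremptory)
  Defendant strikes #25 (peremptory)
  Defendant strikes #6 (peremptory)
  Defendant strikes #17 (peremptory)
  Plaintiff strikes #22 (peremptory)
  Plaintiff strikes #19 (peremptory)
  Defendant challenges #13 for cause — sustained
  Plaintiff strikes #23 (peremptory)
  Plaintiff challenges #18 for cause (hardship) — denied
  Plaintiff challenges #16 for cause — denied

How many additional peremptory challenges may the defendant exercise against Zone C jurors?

Defendant peremptories so far: #20, #2, #25, #6, #17 — 5 of 7 used, 2 left overall.
Against Zone C: #6, #17 — 2 used; per-zone cap 6 leaves 4.
Binding limit: min(2, 4) = 2.

2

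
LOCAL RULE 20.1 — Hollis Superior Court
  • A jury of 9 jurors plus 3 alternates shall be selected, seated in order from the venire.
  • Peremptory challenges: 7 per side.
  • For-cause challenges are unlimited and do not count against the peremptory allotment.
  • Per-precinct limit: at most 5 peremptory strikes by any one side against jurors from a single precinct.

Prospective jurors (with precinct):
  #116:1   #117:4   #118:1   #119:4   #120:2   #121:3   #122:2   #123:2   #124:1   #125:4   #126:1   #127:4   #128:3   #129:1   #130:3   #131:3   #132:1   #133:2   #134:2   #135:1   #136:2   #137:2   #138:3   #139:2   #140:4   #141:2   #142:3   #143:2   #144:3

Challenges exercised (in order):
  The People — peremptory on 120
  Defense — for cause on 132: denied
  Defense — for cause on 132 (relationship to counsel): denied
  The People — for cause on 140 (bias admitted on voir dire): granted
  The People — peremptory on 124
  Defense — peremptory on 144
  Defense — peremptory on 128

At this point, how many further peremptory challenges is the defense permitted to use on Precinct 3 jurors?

3

Defense peremptories so far: #144, #128 — 2 of 7 used, 5 left overall.
Against Precinct 3: #144, #128 — 2 used; per-precinct cap 5 leaves 3.
Binding limit: min(5, 3) = 3.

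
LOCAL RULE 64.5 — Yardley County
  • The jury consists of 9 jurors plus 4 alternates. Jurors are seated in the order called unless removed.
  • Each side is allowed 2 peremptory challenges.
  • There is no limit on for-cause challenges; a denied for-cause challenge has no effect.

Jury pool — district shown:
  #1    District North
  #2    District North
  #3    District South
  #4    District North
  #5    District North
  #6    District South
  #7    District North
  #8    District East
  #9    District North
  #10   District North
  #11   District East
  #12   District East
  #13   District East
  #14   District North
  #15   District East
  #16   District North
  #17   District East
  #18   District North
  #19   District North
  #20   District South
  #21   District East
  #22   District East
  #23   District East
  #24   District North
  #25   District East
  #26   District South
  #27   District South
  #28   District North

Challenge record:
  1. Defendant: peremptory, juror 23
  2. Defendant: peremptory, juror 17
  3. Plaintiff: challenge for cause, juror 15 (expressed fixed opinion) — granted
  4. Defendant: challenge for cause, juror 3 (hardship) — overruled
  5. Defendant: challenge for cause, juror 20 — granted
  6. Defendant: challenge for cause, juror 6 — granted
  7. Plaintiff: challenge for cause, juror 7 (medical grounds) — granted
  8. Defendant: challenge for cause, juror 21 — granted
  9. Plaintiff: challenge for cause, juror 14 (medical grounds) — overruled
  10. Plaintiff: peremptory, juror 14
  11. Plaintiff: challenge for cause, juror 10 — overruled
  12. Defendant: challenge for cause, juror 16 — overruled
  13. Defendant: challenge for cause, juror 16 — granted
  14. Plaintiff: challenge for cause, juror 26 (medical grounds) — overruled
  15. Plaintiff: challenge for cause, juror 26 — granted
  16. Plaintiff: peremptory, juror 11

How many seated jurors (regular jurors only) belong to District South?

Removed: #6, #7, #11, #14, #15, #16, #17, #20, #21, #23, #26.
Seated jurors 1–9: #1, #2, #3, #4, #5, #8, #9, #10, #12 (alternates #13, #18, #19, #22 not counted).
Of those, in District South: #3 → 1.

1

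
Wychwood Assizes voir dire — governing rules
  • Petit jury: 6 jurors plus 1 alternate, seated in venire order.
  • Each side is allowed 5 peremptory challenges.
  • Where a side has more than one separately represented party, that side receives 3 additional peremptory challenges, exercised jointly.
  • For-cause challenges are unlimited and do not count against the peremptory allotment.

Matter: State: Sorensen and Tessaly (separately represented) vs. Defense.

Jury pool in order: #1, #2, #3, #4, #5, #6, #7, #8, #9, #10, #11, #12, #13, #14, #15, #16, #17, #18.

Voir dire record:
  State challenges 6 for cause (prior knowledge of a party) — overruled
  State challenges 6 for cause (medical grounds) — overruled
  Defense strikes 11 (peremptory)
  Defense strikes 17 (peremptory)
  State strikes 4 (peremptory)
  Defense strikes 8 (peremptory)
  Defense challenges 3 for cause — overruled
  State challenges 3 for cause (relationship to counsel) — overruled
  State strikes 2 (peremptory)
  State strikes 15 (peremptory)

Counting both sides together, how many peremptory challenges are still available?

7

State allotment: 5 base + 3 multi-party = 8. Defense allotment: 5.
State peremptories used: #4, #2, #15 — 3 (for-cause on #6, #6, #3 don't count).
Defense peremptories used: #11, #17, #8 — 3 (the for-cause on #3 doesn't count).
Remaining: (8 − 3) + (5 − 3) = 7.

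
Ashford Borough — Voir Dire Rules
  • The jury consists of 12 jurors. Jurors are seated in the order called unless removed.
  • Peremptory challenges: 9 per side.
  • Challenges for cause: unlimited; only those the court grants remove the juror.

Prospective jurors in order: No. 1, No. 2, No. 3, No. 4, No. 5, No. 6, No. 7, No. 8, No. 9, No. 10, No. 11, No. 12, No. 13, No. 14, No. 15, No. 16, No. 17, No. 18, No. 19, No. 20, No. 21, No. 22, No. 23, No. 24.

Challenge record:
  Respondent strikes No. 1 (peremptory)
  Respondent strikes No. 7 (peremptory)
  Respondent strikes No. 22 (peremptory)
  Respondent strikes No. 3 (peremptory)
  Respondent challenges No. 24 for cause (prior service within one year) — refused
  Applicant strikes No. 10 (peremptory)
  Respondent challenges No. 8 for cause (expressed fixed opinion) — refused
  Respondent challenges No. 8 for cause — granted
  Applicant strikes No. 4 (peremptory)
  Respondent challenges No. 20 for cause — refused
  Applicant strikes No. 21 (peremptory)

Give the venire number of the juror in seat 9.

Removed: #1, #3, #4, #7, #8, #10, #21, #22. (#20, #24 stay — for-cause denied.)
Seating in order: seats 1–12 → #2, #5, #6, #9, #11, #12, #13, #14, #15, #16, #17, #18.
So seat 9 is #15.

15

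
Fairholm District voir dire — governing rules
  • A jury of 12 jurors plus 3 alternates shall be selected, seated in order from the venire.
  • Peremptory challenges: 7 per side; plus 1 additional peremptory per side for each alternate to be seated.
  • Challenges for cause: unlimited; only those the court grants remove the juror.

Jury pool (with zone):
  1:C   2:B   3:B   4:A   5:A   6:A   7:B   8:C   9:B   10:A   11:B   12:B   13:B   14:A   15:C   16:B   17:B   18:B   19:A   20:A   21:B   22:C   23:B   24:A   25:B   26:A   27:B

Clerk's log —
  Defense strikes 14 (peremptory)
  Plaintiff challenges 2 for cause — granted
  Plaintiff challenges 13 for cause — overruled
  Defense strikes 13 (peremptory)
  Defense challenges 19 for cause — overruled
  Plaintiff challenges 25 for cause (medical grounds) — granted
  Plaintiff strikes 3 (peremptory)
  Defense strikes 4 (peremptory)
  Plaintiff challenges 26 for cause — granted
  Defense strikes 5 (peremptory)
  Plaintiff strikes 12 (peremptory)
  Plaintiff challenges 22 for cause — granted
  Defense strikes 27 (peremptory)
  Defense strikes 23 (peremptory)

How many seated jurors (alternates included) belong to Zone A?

Removed: #2, #3, #4, #5, #12, #13, #14, #22, #23, #25, #26, #27.
Seated (15 incl. alternates): #1, #6, #7, #8, #9, #10, #11, #15, #16, #17, #18, #19, #20, #21, #24.
Of those, in Zone A: #6, #10, #19, #20, #24 → 5.

5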